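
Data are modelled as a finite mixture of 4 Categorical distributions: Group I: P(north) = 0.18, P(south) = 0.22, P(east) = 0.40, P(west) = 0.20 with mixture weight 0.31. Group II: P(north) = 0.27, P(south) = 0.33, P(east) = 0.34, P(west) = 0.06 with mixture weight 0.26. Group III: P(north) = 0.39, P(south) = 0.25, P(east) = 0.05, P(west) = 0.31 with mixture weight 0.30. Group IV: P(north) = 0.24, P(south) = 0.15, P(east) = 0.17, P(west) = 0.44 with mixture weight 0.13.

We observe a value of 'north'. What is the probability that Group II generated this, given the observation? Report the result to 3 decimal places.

0.256

Posterior ∝ prior × likelihood, so P(k | x) ∝ w_k f_k(x); normalise over all components.
Component likelihoods at x = 'north':
  p_I = P(north | comp) = 0.18
  p_II = P(north | comp) = 0.27
  p_III = P(north | comp) = 0.39
  p_IV = P(north | comp) = 0.24
Multiply by the mixture weights:
  w_I·p_I = 0.31 × 0.18 = 0.0558
  w_II·p_II = 0.26 × 0.27 = 0.0702
  w_III·p_III = 0.30 × 0.39 = 0.117
  w_IV·p_IV = 0.13 × 0.24 = 0.0312
Evidence: 0.0558 + 0.0702 + 0.117 + 0.0312 = 0.2742
Responsibility of Group II: 0.0702 / 0.2742 ≈ 0.256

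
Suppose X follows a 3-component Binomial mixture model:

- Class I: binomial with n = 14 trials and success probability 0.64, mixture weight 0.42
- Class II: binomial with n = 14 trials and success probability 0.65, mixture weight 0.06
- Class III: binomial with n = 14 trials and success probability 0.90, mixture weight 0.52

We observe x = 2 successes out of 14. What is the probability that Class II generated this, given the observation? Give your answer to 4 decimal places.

Apply Bayes' rule: the posterior for each component is proportional to its prior times its likelihood at x.
Evaluate each component's likelihood at the observed value:
  L_I = C(14,2)·0.64^2·0.36^12 = 91·0.4096·4.73838e-06 = 0.000176617
  L_II = C(14,2)·0.65^2·0.35^12 = 91·0.4225·3.37922e-06 = 0.000129923
  L_III = C(14,2)·0.90^2·0.10^12 = 91·0.81·1e-12 = 7.371e-11
Unnormalised posteriors:
  w_I·L_I = 0.42 × 0.000176617 = 7.41789e-05
  w_II·L_II = 0.06 × 0.000129923 = 7.79535e-06
  w_III·L_III = 0.52 × 7.371e-11 = 3.83292e-11
Marginal: 7.41789e-05 + 7.79535e-06 + 3.83292e-11 = 8.19743e-05
Responsibility of Class II: 7.79535e-06 / 8.19743e-05 ≈ 0.0951

0.0951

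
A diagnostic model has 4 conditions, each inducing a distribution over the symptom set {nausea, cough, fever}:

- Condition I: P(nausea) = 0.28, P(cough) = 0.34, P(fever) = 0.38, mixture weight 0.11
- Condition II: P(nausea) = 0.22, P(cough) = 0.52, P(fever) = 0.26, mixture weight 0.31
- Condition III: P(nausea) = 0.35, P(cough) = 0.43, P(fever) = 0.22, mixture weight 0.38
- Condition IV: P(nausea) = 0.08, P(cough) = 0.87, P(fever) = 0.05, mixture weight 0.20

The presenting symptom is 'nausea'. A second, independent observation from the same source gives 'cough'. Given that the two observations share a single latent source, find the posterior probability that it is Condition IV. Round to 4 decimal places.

By Bayes' theorem, P(k | x) = P(Z=k) f_k(x) / Σ_j P(Z=j) f_j(x).
Since both observations come from the same component, the likelihood for component k is f_k(x₁)·f_k(x₂).
  p_I = [P(nausea | comp) = 0.28] × [0.34] = 0.0952
  p_II = [P(nausea | comp) = 0.22] × [0.52] = 0.1144
  p_III = [P(nausea | comp) = 0.35] × [0.43] = 0.1505
  p_IV = [P(nausea | comp) = 0.08] × [0.87] = 0.0696
Weight by the priors:
  P(Z=I)·p_I = 0.11 × 0.0952 = 0.010472
  P(Z=II)·p_II = 0.31 × 0.1144 = 0.035464
  P(Z=III)·p_III = 0.38 × 0.1505 = 0.05719
  P(Z=IV)·p_IV = 0.20 × 0.0696 = 0.01392
Evidence: 0.010472 + 0.035464 + 0.05719 + 0.01392 = 0.117046
Responsibility of Condition IV: 0.01392 / 0.117046 ≈ 0.1189

0.1189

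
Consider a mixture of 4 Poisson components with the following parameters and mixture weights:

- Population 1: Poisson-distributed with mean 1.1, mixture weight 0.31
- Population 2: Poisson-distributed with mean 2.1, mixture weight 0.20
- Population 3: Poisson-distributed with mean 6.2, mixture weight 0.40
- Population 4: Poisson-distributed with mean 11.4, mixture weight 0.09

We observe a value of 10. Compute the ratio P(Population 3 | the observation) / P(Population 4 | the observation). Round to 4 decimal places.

Only the two components matter; the odds are (π_i f_i(x)) / (π_j f_j(x)).
Poisson probabilities:
  L_1 = 2.37925e-07
  L_2 = 5.62874e-05
  L_3 = 0.0469384
  L_4 = 0.114374
Odds = (0.40/0.09) × (0.0469384/0.114374) = 4.44444 × 0.410393 ≈ 1.8240

1.8240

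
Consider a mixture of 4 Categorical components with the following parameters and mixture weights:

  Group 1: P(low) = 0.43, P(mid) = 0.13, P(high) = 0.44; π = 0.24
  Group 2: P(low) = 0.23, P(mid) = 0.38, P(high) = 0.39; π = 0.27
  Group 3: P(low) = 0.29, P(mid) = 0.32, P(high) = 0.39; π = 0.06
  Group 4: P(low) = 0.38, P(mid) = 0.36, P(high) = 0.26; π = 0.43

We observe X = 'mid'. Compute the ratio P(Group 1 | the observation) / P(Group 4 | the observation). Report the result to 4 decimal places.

0.2016

The posterior odds equal the prior odds times the likelihood ratio: (w_i/w_j)·(f_i(x)/f_j(x)).
Component likelihoods at x = 'mid':
  p_1 = 0.13
  p_2 = 0.38
  p_3 = 0.32
  p_4 = 0.36
Odds = (0.24/0.43) × (0.13/0.36) = 0.55814 × 0.361111 ≈ 0.2016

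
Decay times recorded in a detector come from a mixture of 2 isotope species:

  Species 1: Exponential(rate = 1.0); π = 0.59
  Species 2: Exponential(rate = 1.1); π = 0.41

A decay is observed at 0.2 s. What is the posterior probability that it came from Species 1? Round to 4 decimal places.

The responsibility of component k is P(Z=k) f_k(x) divided by Σ_j P(Z=j) f_j(x).
Exponential densities:
  f_1 = 0.818731
  f_2 = 0.882771
Unnormalised posteriors:
  P(Z=1)·f_1 = 0.59 × 0.818731 = 0.483051
  P(Z=2)·f_2 = 0.41 × 0.882771 = 0.361936
Normaliser: 0.483051 + 0.361936 = 0.844987
P(Species 1 | x) ≈ 0.5717

0.5717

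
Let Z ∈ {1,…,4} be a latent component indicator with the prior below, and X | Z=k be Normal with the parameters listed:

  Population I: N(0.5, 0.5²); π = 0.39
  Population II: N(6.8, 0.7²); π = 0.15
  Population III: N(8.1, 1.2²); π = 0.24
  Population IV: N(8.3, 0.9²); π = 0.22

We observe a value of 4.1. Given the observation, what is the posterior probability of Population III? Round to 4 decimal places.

Apply Bayes' rule: the posterior for each component is proportional to its prior times its likelihood at x.
Component likelihoods at x = 4.1:
  f_I = (1/(0.5·√(2π)))·exp(−(4.1−0.5)²/(2·0.5²)) = 0.797885·exp(-25.92000) = 4.41598e-12
  f_II = (1/(0.7·√(2π)))·exp(−(4.1−6.8)²/(2·0.7²)) = 0.569918·exp(-7.43878) = 0.000335114
  f_III = (1/(1.2·√(2π)))·exp(−(4.1−8.1)²/(2·1.2²)) = 0.332452·exp(-5.55556) = 0.00128523
  f_IV = (1/(0.9·√(2π)))·exp(−(4.1−8.3)²/(2·0.9²)) = 0.443269·exp(-10.88889) = 8.27338e-06
Prior × likelihood for each component:
  P(Z=I)·f_I = 0.39 × 4.41598e-12 = 1.72223e-12
  P(Z=II)·f_II = 0.15 × 0.000335114 = 5.02671e-05
  P(Z=III)·f_III = 0.24 × 0.00128523 = 0.000308456
  P(Z=IV)·f_IV = 0.22 × 8.27338e-06 = 1.82014e-06
Denominator: 1.72223e-12 + 5.02671e-05 + 0.000308456 + 1.82014e-06 = 0.000360543
Responsibility of Population III: 0.000308456 / 0.000360543 ≈ 0.8555

0.8555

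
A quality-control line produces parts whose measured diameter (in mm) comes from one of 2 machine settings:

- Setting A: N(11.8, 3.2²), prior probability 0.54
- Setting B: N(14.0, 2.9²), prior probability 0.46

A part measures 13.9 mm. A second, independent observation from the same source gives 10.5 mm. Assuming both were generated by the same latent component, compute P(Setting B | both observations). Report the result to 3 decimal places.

Apply Bayes' rule: the posterior for each component is proportional to its prior times its likelihood at x.
Since both observations come from the same component, the likelihood for component k is f_k(x₁)·f_k(x₂).
  L_A = [(1/(3.2·√(2π)))·exp(−(13.9−11.8)²/(2·3.2²)) = 0.124669·exp(-0.21533) = 0.100518] × [0.114795] = 0.0115389
  L_B = [(1/(2.9·√(2π)))·exp(−(13.9−14.0)²/(2·2.9²)) = 0.137566·exp(-0.00059) = 0.137485] × [0.0664073] = 0.00912997
Unnormalised posteriors:
  π_A·L_A = 0.54 × 0.0115389 = 0.00623101
  π_B·L_B = 0.46 × 0.00912997 = 0.00419979
Sum: 0.00623101 + 0.00419979 = 0.0104308
P(Setting B | x₁,x₂) = 0.00419979 / 0.0104308 ≈ 0.403

0.403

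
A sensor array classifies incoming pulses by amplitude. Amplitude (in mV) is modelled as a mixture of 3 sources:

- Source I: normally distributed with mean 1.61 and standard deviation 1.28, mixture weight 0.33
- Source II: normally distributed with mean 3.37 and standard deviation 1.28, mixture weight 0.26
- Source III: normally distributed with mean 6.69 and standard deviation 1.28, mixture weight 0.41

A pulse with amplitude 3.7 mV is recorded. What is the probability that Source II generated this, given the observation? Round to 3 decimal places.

Apply Bayes' rule: the posterior for each component is proportional to its prior times its likelihood at x.
Component likelihoods at x = 3.7 mV:
  L_I = (1/(1.28·√(2π)))·exp(−(3.7−1.61)²/(2·1.28²)) = 0.311674·exp(-1.33304) = 0.0821805
  L_II = (1/(1.28·√(2π)))·exp(−(3.7−3.37)²/(2·1.28²)) = 0.311674·exp(-0.03323) = 0.301486
  L_III = (1/(1.28·√(2π)))·exp(−(3.7−6.69)²/(2·1.28²)) = 0.311674·exp(-2.72830) = 0.0203617
Unnormalised posteriors:
  π_I·L_I = 0.33 × 0.0821805 = 0.0271196
  π_II·L_II = 0.26 × 0.301486 = 0.0783863
  π_III·L_III = 0.41 × 0.0203617 = 0.00834829
Denominator: 0.0271196 + 0.0783863 + 0.00834829 = 0.113854
P(Source II | x) ≈ 0.688

0.688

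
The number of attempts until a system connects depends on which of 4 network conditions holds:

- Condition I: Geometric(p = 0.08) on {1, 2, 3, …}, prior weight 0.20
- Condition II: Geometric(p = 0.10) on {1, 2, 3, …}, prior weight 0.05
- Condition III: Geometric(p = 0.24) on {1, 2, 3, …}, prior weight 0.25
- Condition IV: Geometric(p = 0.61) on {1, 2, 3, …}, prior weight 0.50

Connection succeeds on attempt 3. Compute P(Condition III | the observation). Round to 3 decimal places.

By Bayes' theorem, P(k | x) = π_k f_k(x) / Σ_j π_j f_j(x).
Evaluate each component's likelihood at the observed value:
  f_I = 0.08·(1−0.08)^2 = 0.08·0.8464 = 0.067712
  f_II = 0.10·(1−0.10)^2 = 0.10·0.81 = 0.081
  f_III = 0.24·(1−0.24)^2 = 0.24·0.5776 = 0.138624
  f_IV = 0.61·(1−0.61)^2 = 0.61·0.1521 = 0.092781
Weight by the priors:
  π_I·f_I = 0.20 × 0.067712 = 0.0135424
  π_II·f_II = 0.05 × 0.081 = 0.00405
  π_III·f_III = 0.25 × 0.138624 = 0.034656
  π_IV·f_IV = 0.50 × 0.092781 = 0.0463905
Denominator: 0.0135424 + 0.00405 + 0.034656 + 0.0463905 = 0.0986389
So the posterior for Condition III is 0.034656 / 0.0986389 ≈ 0.351.

0.351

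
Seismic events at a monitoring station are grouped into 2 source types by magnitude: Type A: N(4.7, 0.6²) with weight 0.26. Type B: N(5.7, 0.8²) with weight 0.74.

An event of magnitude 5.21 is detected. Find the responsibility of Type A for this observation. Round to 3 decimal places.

P(component k | x) = π_k·f_k(x) / marginal(x), where marginal(x) = Σ_j π_j·f_j(x).
Component likelihoods at x = 5.21:
  L_A = (1/(0.6·√(2π)))·exp(−(5.21−4.7)²/(2·0.6²)) = 0.664904·exp(-0.36125) = 0.463308
  L_B = (1/(0.8·√(2π)))·exp(−(5.21−5.7)²/(2·0.8²)) = 0.498678·exp(-0.18758) = 0.413386
Prior × likelihood for each component:
  π_A·L_A = 0.26 × 0.463308 = 0.12046
  π_B·L_B = 0.74 × 0.413386 = 0.305906
Denominator: 0.12046 + 0.305906 = 0.426366
P(Type A | x) ≈ 0.283

0.283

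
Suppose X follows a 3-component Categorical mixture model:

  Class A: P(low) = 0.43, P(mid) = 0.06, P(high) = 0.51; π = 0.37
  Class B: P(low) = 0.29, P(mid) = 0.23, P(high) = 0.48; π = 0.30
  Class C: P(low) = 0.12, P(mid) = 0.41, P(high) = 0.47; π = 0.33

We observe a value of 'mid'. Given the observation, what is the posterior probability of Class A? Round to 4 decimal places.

Apply Bayes' rule: the posterior for each component is proportional to its prior times its likelihood at x.
Categorical probabilities:
  f_A = P(mid | comp) = 0.06
  f_B = P(mid | comp) = 0.23
  f_C = P(mid | comp) = 0.41
Prior × likelihood for each component:
  π_A·f_A = 0.37 × 0.06 = 0.0222
  π_B·f_B = 0.30 × 0.23 = 0.069
  π_C·f_C = 0.33 × 0.41 = 0.1353
Marginal: 0.0222 + 0.069 + 0.1353 = 0.2265
P(Class A | 'mid') = 0.0222 / 0.2265 ≈ 0.0980

0.0980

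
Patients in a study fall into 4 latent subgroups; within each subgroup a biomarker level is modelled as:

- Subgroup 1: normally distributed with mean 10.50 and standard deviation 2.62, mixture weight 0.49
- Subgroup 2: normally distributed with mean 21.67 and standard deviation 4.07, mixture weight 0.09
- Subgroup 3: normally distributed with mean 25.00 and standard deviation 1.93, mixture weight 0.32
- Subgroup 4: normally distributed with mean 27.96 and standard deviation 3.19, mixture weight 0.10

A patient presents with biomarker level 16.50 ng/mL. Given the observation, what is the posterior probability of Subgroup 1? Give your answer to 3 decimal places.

0.578

By Bayes' theorem, P(k | x) = w_k f_k(x) / Σ_j w_j f_j(x).
Component likelihoods at x = 16.50 ng/mL:
  f_1 = (1/(2.62·√(2π)))·exp(−(16.50−10.50)²/(2·2.62²)) = 0.152268·exp(-2.62222) = 0.0110609
  f_2 = (1/(4.07·√(2π)))·exp(−(16.50−21.67)²/(2·4.07²)) = 0.098020·exp(-0.80679) = 0.0437451
  f_3 = (1/(1.93·√(2π)))·exp(−(16.50−25.00)²/(2·1.93²)) = 0.206706·exp(-9.69825) = 1.26899e-05
  f_4 = (1/(3.19·√(2π)))·exp(−(16.50−27.96)²/(2·3.19²)) = 0.125060·exp(-6.45294) = 0.00019708
Multiply by the mixture weights:
  w_1·f_1 = 0.49 × 0.0110609 = 0.00541985
  w_2·f_2 = 0.09 × 0.0437451 = 0.00393706
  w_3·f_3 = 0.32 × 1.26899e-05 = 4.06076e-06
  w_4·f_4 = 0.10 × 0.00019708 = 1.9708e-05
Evidence: 0.00541985 + 0.00393706 + 4.06076e-06 + 1.9708e-05 = 0.00938068
So the posterior for Subgroup 1 is 0.00541985 / 0.00938068 ≈ 0.578.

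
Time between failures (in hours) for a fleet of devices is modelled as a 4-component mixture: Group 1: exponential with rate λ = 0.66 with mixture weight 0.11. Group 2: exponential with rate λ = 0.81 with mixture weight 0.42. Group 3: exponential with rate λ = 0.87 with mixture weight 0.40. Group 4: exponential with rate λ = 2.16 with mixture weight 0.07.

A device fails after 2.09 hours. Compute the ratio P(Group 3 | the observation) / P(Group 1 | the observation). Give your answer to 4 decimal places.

3.0905

Posterior odds = (P(Z=i) f_i(x)) / (P(Z=j) f_j(x)); the normalising sum cancels.
Exponential densities:
  f_1 = 0.166142
  f_2 = 0.149028
  f_3 = 0.141202
  f_4 = 0.0236524
Posterior odds = (P(Z=3)·f_3) / (P(Z=1)·f_1) = (0.40·0.141202) / (0.11·0.166142) = 0.0564809 / 0.0182756 ≈ 3.0905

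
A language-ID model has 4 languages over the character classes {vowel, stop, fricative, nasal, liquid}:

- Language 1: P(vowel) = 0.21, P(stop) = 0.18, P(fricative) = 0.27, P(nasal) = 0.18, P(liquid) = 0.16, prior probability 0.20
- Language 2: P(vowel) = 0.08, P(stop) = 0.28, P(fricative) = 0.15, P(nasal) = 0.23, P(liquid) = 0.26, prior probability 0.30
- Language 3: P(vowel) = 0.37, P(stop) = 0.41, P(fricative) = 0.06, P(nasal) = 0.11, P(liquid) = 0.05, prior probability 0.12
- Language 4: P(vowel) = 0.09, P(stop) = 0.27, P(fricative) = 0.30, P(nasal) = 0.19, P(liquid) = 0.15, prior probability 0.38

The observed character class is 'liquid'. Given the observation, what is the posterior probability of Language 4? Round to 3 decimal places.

0.329

By Bayes' theorem, P(k | x) = w_k f_k(x) / Σ_j w_j f_j(x).
Categorical probabilities:
  p_1 = P(liquid | comp) = 0.16
  p_2 = P(liquid | comp) = 0.26
  p_3 = P(liquid | comp) = 0.05
  p_4 = P(liquid | comp) = 0.15
Multiply by the mixture weights:
  w_1·p_1 = 0.20 × 0.16 = 0.032
  w_2·p_2 = 0.30 × 0.26 = 0.078
  w_3·p_3 = 0.12 × 0.05 = 0.006
  w_4·p_4 = 0.38 × 0.15 = 0.057
Marginal: 0.032 + 0.078 + 0.006 + 0.057 = 0.173
Responsibility of Language 4: 0.057 / 0.173 ≈ 0.329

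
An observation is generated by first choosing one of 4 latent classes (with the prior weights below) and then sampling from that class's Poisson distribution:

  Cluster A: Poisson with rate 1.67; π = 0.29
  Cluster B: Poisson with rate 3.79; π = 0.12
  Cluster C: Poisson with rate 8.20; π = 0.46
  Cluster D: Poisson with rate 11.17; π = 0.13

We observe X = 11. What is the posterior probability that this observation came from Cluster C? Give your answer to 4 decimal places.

By Bayes' theorem, P(k | x) = w_k f_k(x) / Σ_j w_j f_j(x).
Poisson probabilities:
  p_A = 1.32878e-06
  p_B = 0.0013119
  p_C = 0.07755
  p_D = 0.119223
Multiply by the mixture weights:
  w_A·p_A = 0.29 × 1.32878e-06 = 3.85347e-07
  w_B·p_B = 0.12 × 0.0013119 = 0.000157428
  w_C·p_C = 0.46 × 0.07755 = 0.035673
  w_D·p_D = 0.13 × 0.119223 = 0.015499
Marginal: 3.85347e-07 + 0.000157428 + 0.035673 + 0.015499 = 0.0513298
P(Cluster C | x) = 0.035673 / 0.0513298 ≈ 0.6950

0.6950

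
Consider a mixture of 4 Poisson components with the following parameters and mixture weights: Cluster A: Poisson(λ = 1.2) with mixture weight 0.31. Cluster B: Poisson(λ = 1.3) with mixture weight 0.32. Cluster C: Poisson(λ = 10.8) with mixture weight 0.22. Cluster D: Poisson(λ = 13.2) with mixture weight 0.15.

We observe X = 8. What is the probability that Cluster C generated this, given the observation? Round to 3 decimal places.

0.764

Posterior ∝ prior × likelihood, so P(k | x) ∝ w_k f_k(x); normalise over all components.
Component likelihoods at x = 8:
  L_A = 3.212e-05
  L_B = 5.5137e-05
  L_C = 0.093646
  L_D = 0.0423042
Weight by the priors:
  w_A·L_A = 0.31 × 3.212e-05 = 9.95721e-06
  w_B·L_B = 0.32 × 5.5137e-05 = 1.76439e-05
  w_C·L_C = 0.22 × 0.093646 = 0.0206021
  w_D·L_D = 0.15 × 0.0423042 = 0.00634563
Normaliser: 9.95721e-06 + 1.76439e-05 + 0.0206021 + 0.00634563 = 0.0269753
Responsibility of Cluster C: 0.0206021 / 0.0269753 ≈ 0.764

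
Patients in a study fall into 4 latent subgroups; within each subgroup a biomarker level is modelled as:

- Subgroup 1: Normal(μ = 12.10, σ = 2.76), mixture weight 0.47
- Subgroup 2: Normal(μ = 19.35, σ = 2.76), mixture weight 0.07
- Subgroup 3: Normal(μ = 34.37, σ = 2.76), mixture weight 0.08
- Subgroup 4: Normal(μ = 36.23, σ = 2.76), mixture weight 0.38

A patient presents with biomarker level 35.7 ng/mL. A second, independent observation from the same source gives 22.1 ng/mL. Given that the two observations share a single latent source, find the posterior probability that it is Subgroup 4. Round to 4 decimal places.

0.1726

By Bayes' theorem, P(k | x) = π_k f_k(x) / Σ_j π_j f_j(x).
Since both observations come from the same component, the likelihood for component k is f_k(x₁)·f_k(x₂).
  p_1 = [1.92001e-17] × [0.000203893] = 3.91477e-21
  p_2 = [3.46504e-09] × [0.0879882] = 3.04882e-10
  p_3 = [0.128699] × [7.38484e-06] = 9.50425e-07
  p_4 = [0.141904] × [2.9416e-07] = 4.17423e-08
Unnormalised posteriors:
  π_1·p_1 = 0.47 × 3.91477e-21 = 1.83994e-21
  π_2·p_2 = 0.07 × 3.04882e-10 = 2.13418e-11
  π_3·p_3 = 0.08 × 9.50425e-07 = 7.6034e-08
  π_4·p_4 = 0.38 × 4.17423e-08 = 1.58621e-08
Marginal: 1.83994e-21 + 2.13418e-11 + 7.6034e-08 + 1.58621e-08 = 9.19175e-08
Responsibility of Subgroup 4: 1.58621e-08 / 9.19175e-08 ≈ 0.1726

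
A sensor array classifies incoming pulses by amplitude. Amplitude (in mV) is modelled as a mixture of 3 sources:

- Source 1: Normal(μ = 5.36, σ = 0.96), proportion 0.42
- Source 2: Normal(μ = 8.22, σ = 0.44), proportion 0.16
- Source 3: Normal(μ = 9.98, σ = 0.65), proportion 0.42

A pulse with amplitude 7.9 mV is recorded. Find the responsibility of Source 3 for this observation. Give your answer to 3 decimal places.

0.013

P(component k | x) = π_k·f_k(x) / marginal(x), where marginal(x) = Σ_j π_j·f_j(x).
Component likelihoods at x = 7.9 mV:
  f_1 = 0.0125462
  f_2 = 0.695989
  f_3 = 0.00366783
Multiply by the mixture weights:
  π_1·f_1 = 0.42 × 0.0125462 = 0.00526942
  π_2·f_2 = 0.16 × 0.695989 = 0.111358
  π_3·f_3 = 0.42 × 0.00366783 = 0.00154049
Denominator: 0.00526942 + 0.111358 + 0.00154049 = 0.118168
So the posterior for Source 3 is 0.00154049 / 0.118168 ≈ 0.013.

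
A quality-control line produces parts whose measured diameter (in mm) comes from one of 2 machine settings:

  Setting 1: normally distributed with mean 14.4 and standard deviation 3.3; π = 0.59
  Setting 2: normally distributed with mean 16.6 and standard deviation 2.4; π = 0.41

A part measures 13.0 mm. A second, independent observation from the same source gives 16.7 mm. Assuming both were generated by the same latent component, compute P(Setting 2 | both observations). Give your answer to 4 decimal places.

0.3728

Apply Bayes' rule: the posterior for each component is proportional to its prior times its likelihood at x.
Since both observations come from the same component, the likelihood for component k is f_k(x₁)·f_k(x₂).
  L_1 = [(1/(3.3·√(2π)))·exp(−(13.0−14.4)²/(2·3.3²)) = 0.120892·exp(-0.08999) = 0.110488] × [0.0948229] = 0.0104768
  L_2 = [(1/(2.4·√(2π)))·exp(−(13.0−16.6)²/(2·2.4²)) = 0.166226·exp(-1.12500) = 0.0539657] × [0.166082] = 0.00896271
Multiply by the mixture weights:
  π_1·L_1 = 0.59 × 0.0104768 = 0.00618129
  π_2·L_2 = 0.41 × 0.00896271 = 0.00367471
Marginal: 0.00618129 + 0.00367471 = 0.009856
P(Setting 2 | x) = 0.00367471 / 0.009856 ≈ 0.3728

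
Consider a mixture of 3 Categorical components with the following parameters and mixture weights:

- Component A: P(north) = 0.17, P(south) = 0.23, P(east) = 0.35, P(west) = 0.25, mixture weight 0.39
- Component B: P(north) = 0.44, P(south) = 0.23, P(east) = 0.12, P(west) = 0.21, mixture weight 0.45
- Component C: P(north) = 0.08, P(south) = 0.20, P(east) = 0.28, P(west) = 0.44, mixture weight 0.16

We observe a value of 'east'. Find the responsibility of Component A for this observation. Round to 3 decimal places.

Apply Bayes' rule: the posterior for each component is proportional to its prior times its likelihood at x.
Component likelihoods at x = 'east':
  p_A = P(east | comp) = 0.35
  p_B = P(east | comp) = 0.12
  p_C = P(east | comp) = 0.28
Unnormalised posteriors:
  P(Z=A)·p_A = 0.39 × 0.35 = 0.1365
  P(Z=B)·p_B = 0.45 × 0.12 = 0.054
  P(Z=C)·p_C = 0.16 × 0.28 = 0.0448
Marginal: 0.1365 + 0.054 + 0.0448 = 0.2353
P(Component A | x) ≈ 0.580

0.580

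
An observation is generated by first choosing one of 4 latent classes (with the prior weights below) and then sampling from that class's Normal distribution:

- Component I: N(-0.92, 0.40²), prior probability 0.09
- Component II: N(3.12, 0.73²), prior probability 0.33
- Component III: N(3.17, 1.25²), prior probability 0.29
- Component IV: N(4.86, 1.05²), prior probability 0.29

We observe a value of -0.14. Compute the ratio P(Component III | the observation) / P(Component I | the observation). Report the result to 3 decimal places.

0.207

Only the two components matter; the odds are (w_i f_i(x)) / (w_j f_j(x)).
Normal densities:
  p_I = 0.148987
  p_II = 2.55288e-05
  p_III = 0.00958042
  p_IV = 4.52634e-06
0.00277832 / 0.0134088 ≈ 0.207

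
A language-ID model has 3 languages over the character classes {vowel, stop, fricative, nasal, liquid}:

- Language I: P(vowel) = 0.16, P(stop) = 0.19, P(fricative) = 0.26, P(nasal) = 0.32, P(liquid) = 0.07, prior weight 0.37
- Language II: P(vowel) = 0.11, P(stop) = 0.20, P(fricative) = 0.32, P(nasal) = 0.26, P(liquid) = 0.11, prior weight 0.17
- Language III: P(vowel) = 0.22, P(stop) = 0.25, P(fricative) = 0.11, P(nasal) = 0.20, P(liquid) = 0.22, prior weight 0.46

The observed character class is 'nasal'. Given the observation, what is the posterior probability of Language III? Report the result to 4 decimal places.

The responsibility of component k is π_k f_k(x) divided by Σ_j π_j f_j(x).
Component likelihoods at x = 'nasal':
  f_I = 0.32
  f_II = 0.26
  f_III = 0.2
Weight by the priors:
  π_I·f_I = 0.37 × 0.32 = 0.1184
  π_II·f_II = 0.17 × 0.26 = 0.0442
  π_III·f_III = 0.46 × 0.2 = 0.092
Denominator: 0.1184 + 0.0442 + 0.092 = 0.2546
So the posterior for Language III is 0.092 / 0.2546 ≈ 0.3614.

0.3614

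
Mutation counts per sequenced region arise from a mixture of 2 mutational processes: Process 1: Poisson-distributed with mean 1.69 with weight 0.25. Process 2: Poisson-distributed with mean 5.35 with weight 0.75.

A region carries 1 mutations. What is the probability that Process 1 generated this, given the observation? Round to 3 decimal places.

0.804

The responsibility of component k is π_k f_k(x) divided by Σ_j π_j f_j(x).
Component likelihoods at x = 1 mutations:
  L_1 = e^(−1.69)·1.69^1/1! = 0.311838
  L_2 = e^(−5.35)·5.35^1/1! = 0.0254026
Weight by the priors:
  π_1·L_1 = 0.25 × 0.311838 = 0.0779595
  π_2·L_2 = 0.75 × 0.0254026 = 0.019052
Marginal: 0.0779595 + 0.019052 = 0.0970115
Responsibility of Process 1: 0.0779595 / 0.0970115 ≈ 0.804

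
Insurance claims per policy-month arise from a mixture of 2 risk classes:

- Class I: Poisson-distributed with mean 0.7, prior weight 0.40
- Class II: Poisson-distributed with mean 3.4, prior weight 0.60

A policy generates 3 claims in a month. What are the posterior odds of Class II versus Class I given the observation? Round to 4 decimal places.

Since P(k|x) ∝ P(Z=k) f_k(x), the posterior odds are P(Z=i) f_i(x) / (P(Z=j) f_j(x)).
Poisson probabilities:
  L_I = e^(−0.7)·0.7^3/3! = 0.0283881
  L_II = e^(−3.4)·3.4^3/3! = 0.218617
Posterior odds = (P(Z=II)·L_II) / (P(Z=I)·L_I) = (0.60·0.218617) / (0.40·0.0283881) = 0.13117 / 0.0113553 ≈ 11.5515

11.5515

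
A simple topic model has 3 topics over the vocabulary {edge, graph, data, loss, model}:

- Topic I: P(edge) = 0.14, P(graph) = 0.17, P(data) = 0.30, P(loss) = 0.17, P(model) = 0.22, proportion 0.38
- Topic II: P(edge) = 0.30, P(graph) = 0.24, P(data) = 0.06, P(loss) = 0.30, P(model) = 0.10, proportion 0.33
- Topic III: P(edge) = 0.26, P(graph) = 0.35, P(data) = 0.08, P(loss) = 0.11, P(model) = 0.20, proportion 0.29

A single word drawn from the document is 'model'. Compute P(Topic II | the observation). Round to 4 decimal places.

P(component k | x) = P(Z=k)·f_k(x) / marginal(x), where marginal(x) = Σ_j P(Z=j)·f_j(x).
Categorical probabilities:
  f_I = 0.22
  f_II = 0.1
  f_III = 0.2
Unnormalised posteriors:
  P(Z=I)·f_I = 0.38 × 0.22 = 0.0836
  P(Z=II)·f_II = 0.33 × 0.1 = 0.033
  P(Z=III)·f_III = 0.29 × 0.2 = 0.058
Normaliser: 0.0836 + 0.033 + 0.058 = 0.1746
Responsibility of Topic II: 0.033 / 0.1746 ≈ 0.1890

0.1890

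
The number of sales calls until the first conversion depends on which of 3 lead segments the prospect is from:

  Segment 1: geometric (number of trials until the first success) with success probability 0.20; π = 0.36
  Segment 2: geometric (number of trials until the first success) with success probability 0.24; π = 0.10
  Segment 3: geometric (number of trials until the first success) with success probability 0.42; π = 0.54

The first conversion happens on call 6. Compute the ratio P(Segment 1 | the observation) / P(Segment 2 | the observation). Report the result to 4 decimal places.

3.8771

Since P(k|x) ∝ w_k f_k(x), the posterior odds are w_i f_i(x) / (w_j f_j(x)).
Evaluate each component's likelihood at the observed value:
  p_1 = 0.065536
  p_2 = 0.0608526
  p_3 = 0.027567
Posterior odds = (w_1·p_1) / (w_2·p_2) = (0.36·0.065536) / (0.10·0.0608526) = 0.023593 / 0.00608526 ≈ 3.8771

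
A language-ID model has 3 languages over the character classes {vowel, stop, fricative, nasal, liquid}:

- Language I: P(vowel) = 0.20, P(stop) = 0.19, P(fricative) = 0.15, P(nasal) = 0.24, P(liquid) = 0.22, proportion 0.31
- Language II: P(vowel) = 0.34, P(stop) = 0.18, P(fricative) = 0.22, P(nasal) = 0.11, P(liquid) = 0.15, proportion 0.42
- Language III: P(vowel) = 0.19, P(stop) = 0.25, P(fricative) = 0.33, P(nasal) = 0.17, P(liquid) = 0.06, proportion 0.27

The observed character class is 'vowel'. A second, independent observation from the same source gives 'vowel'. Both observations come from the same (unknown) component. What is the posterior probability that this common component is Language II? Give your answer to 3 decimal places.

0.687

Posterior ∝ prior × likelihood, so P(k | x) ∝ w_k f_k(x); normalise over all components.
Since both observations come from the same component, the likelihood for component k is f_k(x₁)·f_k(x₂).
  L_I = [0.2] × [0.2] = 0.04
  L_II = [0.34] × [0.34] = 0.1156
  L_III = [0.19] × [0.19] = 0.0361
Prior × likelihood for each component:
  w_I·L_I = 0.31 × 0.04 = 0.0124
  w_II·L_II = 0.42 × 0.1156 = 0.048552
  w_III·L_III = 0.27 × 0.0361 = 0.009747
Denominator: 0.0124 + 0.048552 + 0.009747 = 0.070699
Responsibility of Language II: 0.048552 / 0.070699 ≈ 0.687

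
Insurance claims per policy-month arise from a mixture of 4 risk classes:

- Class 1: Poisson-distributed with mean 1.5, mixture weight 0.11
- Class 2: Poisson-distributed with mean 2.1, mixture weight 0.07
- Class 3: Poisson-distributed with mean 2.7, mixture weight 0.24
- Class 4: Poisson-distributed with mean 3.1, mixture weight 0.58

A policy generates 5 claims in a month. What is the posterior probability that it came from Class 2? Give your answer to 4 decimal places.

0.0339

By Bayes' theorem, P(k | x) = π_k f_k(x) / Σ_j π_j f_j(x).
Component likelihoods at x = 5 claims:
  p_1 = 0.01412
  p_2 = 0.041677
  p_3 = 0.0803605
  p_4 = 0.107477
Weight by the priors:
  π_1·p_1 = 0.11 × 0.01412 = 0.0015532
  π_2·p_2 = 0.07 × 0.041677 = 0.00291739
  π_3·p_3 = 0.24 × 0.0803605 = 0.0192865
  π_4·p_4 = 0.58 × 0.107477 = 0.0623365
Evidence: 0.0015532 + 0.00291739 + 0.0192865 + 0.0623365 = 0.0860936
P(Class 2 | the observation) = 0.00291739 / 0.0860936 ≈ 0.0339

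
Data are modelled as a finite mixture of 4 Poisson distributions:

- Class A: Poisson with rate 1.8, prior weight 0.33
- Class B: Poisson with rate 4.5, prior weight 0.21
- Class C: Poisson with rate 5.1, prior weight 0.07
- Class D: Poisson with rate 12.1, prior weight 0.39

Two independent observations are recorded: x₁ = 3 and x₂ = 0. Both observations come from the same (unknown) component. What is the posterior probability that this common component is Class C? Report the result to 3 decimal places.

P(component k | x) = π_k·f_k(x) / marginal(x), where marginal(x) = Σ_j π_j·f_j(x).
Since both observations come from the same component, the likelihood for component k is f_k(x₁)·f_k(x₂).
  p_A = [e^(−1.8)·1.8^3/3! = 0.160671] × [0.165299] = 0.0265587
  p_B = [e^(−4.5)·4.5^3/3! = 0.168718] × [0.011109] = 0.00187429
  p_C = [e^(−5.1)·5.1^3/3! = 0.13479] × [0.00609675] = 0.00082178
  p_D = [e^(−12.1)·12.1^3/3! = 0.0016415] × [5.55951e-06] = 9.12596e-09
Multiply by the mixture weights:
  π_A·p_A = 0.33 × 0.0265587 = 0.00876436
  π_B·p_B = 0.21 × 0.00187429 = 0.0003936
  π_C·p_C = 0.07 × 0.00082178 = 5.75246e-05
  π_D·p_D = 0.39 × 9.12596e-09 = 3.55912e-09
Normaliser: 0.00876436 + 0.0003936 + 5.75246e-05 + 3.55912e-09 = 0.00921549
So the posterior for Class C is 5.75246e-05 / 0.00921549 ≈ 0.006.

0.006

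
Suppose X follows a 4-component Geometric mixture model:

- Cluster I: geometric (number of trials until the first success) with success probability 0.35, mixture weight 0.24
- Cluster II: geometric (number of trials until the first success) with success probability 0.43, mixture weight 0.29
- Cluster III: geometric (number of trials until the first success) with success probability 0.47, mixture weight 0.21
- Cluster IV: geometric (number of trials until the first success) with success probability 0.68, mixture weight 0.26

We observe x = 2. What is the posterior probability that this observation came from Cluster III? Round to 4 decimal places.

By Bayes' theorem, P(k | x) = π_k f_k(x) / Σ_j π_j f_j(x).
Geometric probabilities:
  p_I = 0.2275
  p_II = 0.2451
  p_III = 0.2491
  p_IV = 0.2176
Unnormalised posteriors:
  π_I·p_I = 0.24 × 0.2275 = 0.0546
  π_II·p_II = 0.29 × 0.2451 = 0.071079
  π_III·p_III = 0.21 × 0.2491 = 0.052311
  π_IV·p_IV = 0.26 × 0.2176 = 0.056576
Denominator: 0.0546 + 0.071079 + 0.052311 + 0.056576 = 0.234566
P(Cluster III | the observation) = 0.052311 / 0.234566 ≈ 0.2230

0.2230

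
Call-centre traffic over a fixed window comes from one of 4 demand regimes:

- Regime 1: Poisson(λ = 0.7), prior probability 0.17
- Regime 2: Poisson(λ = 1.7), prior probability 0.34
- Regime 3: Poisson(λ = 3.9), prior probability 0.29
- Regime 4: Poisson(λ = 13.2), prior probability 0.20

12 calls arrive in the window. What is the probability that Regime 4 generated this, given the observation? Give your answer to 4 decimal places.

The responsibility of component k is π_k f_k(x) divided by Σ_j π_j f_j(x).
Component likelihoods at x = 12 calls:
  p_1 = 1.43494e-11
  p_2 = 2.22203e-07
  p_3 = 0.000523227
  p_4 = 0.108109
Prior × likelihood for each component:
  π_1·p_1 = 0.17 × 1.43494e-11 = 2.4394e-12
  π_2·p_2 = 0.34 × 2.22203e-07 = 7.55489e-08
  π_3·p_3 = 0.29 × 0.000523227 = 0.000151736
  π_4·p_4 = 0.20 × 0.108109 = 0.0216219
Evidence: 2.4394e-12 + 7.55489e-08 + 0.000151736 + 0.0216219 = 0.0217737
So the posterior for Regime 4 is 0.0216219 / 0.0217737 ≈ 0.9930.

0.9930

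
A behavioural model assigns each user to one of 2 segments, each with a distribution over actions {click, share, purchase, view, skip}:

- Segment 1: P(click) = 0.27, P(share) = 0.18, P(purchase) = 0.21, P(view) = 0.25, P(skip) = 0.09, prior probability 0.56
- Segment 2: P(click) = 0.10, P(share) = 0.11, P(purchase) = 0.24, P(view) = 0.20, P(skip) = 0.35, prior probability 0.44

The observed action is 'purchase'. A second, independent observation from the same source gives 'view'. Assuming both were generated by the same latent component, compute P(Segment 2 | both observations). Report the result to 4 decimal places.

P(component k | x) = π_k·f_k(x) / marginal(x), where marginal(x) = Σ_j π_j·f_j(x).
Since both observations come from the same component, the likelihood for component k is f_k(x₁)·f_k(x₂).
  p_1 = [0.21] × [0.25] = 0.0525
  p_2 = [0.24] × [0.2] = 0.048
Unnormalised posteriors:
  π_1·p_1 = 0.56 × 0.0525 = 0.0294
  π_2·p_2 = 0.44 × 0.048 = 0.02112
Denominator: 0.0294 + 0.02112 = 0.05052
P(Segment 2 | x₁,x₂) = 0.02112 / 0.05052 ≈ 0.4181

0.4181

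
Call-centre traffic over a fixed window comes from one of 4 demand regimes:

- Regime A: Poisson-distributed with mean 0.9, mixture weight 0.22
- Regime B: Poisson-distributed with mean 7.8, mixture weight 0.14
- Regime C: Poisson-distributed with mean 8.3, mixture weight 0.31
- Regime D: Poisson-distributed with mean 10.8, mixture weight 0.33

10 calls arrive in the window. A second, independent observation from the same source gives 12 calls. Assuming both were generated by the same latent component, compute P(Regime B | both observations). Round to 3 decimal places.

0.085

By Bayes' theorem, P(k | x) = π_k f_k(x) / Σ_j π_j f_j(x).
Since both observations come from the same component, the likelihood for component k is f_k(x₁)·f_k(x₂).
  L_A = [3.90658e-08] × [2.39722e-10] = 9.36494e-18
  L_B = [0.0941209] × [0.0433812] = 0.00408307
  L_C = [0.106261] × [0.0554569] = 0.00589291
  L_D = [0.121365] × [0.107243] = 0.0130155
Multiply by the mixture weights:
  π_A·L_A = 0.22 × 9.36494e-18 = 2.06029e-18
  π_B·L_B = 0.14 × 0.00408307 = 0.00057163
  π_C·L_C = 0.31 × 0.00589291 = 0.0018268
  π_D·L_D = 0.33 × 0.0130155 = 0.00429512
Evidence: 2.06029e-18 + 0.00057163 + 0.0018268 + 0.00429512 = 0.00669356
P(Regime B | data) ≈ 0.085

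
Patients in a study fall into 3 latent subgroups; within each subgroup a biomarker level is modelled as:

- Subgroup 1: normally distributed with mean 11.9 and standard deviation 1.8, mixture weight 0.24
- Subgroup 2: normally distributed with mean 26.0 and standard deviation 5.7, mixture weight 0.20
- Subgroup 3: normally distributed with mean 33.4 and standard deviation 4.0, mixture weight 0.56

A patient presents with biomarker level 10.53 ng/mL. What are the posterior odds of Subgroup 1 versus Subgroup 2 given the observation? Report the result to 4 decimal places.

The posterior odds equal the prior odds times the likelihood ratio: (P(Z=i)/P(Z=j))·(f_i(x)/f_j(x)).
Normal densities:
  L_1 = 0.1659
  L_2 = 0.00176008
  L_3 = 7.94967e-09
Posterior odds = (P(Z=1)·L_1) / (P(Z=2)·L_2) = (0.24·0.1659) / (0.20·0.00176008) = 0.039816 / 0.000352015 ≈ 113.1087

113.1087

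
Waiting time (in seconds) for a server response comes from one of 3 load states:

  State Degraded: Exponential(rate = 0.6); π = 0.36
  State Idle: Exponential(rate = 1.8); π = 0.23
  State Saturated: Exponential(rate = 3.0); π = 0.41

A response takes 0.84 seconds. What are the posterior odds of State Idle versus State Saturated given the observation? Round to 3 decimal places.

Since P(k|x) ∝ π_k f_k(x), the posterior odds are π_i f_i(x) / (π_j f_j(x)).
Evaluate each component's likelihood at the observed value:
  p_Degraded = 0.362466
  p_Idle = 0.396843
  p_Saturated = 0.241379
Posterior odds = (π_Idle·p_Idle) / (π_Saturated·p_Saturated) = (0.23·0.396843) / (0.41·0.241379) = 0.091274 / 0.0989653 ≈ 0.922

0.922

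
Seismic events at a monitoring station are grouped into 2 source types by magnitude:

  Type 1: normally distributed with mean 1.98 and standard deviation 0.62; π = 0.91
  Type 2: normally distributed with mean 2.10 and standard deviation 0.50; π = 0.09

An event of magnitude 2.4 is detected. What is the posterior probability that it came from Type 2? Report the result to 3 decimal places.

0.114

P(component k | x) = w_k·f_k(x) / marginal(x), where marginal(x) = Σ_j w_j·f_j(x).
Component likelihoods at x = 2.4:
  L_1 = (1/(0.62·√(2π)))·exp(−(2.4−1.98)²/(2·0.62²)) = 0.643455·exp(-0.22945) = 0.511529
  L_2 = (1/(0.50·√(2π)))·exp(−(2.4−2.10)²/(2·0.50²)) = 0.797885·exp(-0.18000) = 0.666449
Prior × likelihood for each component:
  w_1·L_1 = 0.91 × 0.511529 = 0.465491
  w_2·L_2 = 0.09 × 0.666449 = 0.0599804
Marginal: 0.465491 + 0.0599804 = 0.525472
Responsibility of Type 2: 0.0599804 / 0.525472 ≈ 0.114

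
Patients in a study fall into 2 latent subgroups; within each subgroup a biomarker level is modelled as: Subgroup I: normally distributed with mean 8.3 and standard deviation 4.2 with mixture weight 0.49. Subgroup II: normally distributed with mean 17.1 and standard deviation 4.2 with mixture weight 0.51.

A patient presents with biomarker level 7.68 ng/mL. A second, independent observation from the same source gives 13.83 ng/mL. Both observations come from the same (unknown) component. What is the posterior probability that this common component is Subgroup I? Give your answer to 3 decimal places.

By Bayes' theorem, P(k | x) = π_k f_k(x) / Σ_j π_j f_j(x).
Since both observations come from the same component, the likelihood for component k is f_k(x₁)·f_k(x₂).
  L_I = [(1/(4.2·√(2π)))·exp(−(7.68−8.3)²/(2·4.2²)) = 0.094986·exp(-0.01090) = 0.0939569] × [0.039922] = 0.00375095
  L_II = [(1/(4.2·√(2π)))·exp(−(7.68−17.1)²/(2·4.2²)) = 0.094986·exp(-2.51520) = 0.0076793] × [0.0701507] = 0.000538708
Weight by the priors:
  π_I·L_I = 0.49 × 0.00375095 = 0.00183796
  π_II·L_II = 0.51 × 0.000538708 = 0.000274741
Marginal: 0.00183796 + 0.000274741 = 0.0021127
So the posterior for Subgroup I is 0.00183796 / 0.0021127 ≈ 0.870.

0.870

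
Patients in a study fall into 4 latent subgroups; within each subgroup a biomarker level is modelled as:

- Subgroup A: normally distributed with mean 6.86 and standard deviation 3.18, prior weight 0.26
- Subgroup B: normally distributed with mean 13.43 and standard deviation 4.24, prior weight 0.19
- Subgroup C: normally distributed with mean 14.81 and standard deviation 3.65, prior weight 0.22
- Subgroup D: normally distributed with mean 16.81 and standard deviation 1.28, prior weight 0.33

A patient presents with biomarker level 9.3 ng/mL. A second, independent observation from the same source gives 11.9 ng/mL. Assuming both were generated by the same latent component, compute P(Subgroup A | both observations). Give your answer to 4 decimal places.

0.3528

P(component k | x) = π_k·f_k(x) / marginal(x), where marginal(x) = Σ_j π_j·f_j(x).
Since both observations come from the same component, the likelihood for component k is f_k(x₁)·f_k(x₂).
  f_A = [0.0934629] × [0.0357294] = 0.00333937
  f_B = [0.0585488] × [0.0881595] = 0.00516163
  f_C = [0.0349759] × [0.0795414] = 0.00278203
  f_D = [1.04387e-08] × [0.000198841] = 2.07564e-12
Multiply by the mixture weights:
  π_A·f_A = 0.26 × 0.00333937 = 0.000868236
  π_B·f_B = 0.19 × 0.00516163 = 0.00098071
  π_C·f_C = 0.22 × 0.00278203 = 0.000612048
  π_D·f_D = 0.33 × 2.07564e-12 = 6.84962e-13
Evidence: 0.000868236 + 0.00098071 + 0.000612048 + 6.84962e-13 = 0.00246099
Responsibility of Subgroup A: 0.000868236 / 0.00246099 ≈ 0.3528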